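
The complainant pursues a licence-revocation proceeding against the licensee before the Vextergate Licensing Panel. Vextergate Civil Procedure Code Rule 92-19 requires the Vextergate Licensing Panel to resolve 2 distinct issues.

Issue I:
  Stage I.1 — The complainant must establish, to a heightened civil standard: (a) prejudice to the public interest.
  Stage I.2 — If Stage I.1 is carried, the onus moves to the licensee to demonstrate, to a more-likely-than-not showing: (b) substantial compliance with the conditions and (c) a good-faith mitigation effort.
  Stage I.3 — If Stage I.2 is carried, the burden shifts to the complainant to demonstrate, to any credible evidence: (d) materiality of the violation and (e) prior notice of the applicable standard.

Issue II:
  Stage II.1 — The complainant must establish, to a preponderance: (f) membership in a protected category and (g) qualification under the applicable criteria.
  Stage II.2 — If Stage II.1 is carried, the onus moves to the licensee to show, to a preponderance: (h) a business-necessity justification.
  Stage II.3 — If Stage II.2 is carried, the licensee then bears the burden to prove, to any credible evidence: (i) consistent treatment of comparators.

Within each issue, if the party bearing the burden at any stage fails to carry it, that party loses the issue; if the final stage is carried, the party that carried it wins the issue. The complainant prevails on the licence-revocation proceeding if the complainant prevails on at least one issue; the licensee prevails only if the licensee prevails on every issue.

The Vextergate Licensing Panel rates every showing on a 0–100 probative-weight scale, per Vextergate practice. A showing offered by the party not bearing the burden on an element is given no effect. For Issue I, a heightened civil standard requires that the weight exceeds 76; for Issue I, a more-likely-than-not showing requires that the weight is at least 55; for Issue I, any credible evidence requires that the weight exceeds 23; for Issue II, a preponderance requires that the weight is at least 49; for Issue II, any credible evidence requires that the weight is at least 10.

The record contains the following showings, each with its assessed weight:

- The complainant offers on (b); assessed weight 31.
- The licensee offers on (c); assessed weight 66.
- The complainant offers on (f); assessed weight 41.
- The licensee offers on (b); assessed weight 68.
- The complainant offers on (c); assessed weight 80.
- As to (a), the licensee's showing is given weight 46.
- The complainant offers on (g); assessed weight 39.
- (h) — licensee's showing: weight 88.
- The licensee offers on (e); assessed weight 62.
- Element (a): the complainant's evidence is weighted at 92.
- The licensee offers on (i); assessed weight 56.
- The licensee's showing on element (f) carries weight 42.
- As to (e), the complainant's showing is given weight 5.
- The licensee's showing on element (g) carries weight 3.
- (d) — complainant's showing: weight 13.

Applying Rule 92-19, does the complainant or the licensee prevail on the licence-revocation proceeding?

— Issue I —
Stage I.1 — burden on complainant; standard: a heightened civil standard (weight exceeds 76).
    (a): 92 (licensee's 46 disregarded) > 76 [met]
  All elements met. The burden passes to the licensee.
Stage I.2 — burden on licensee; standard: a more-likely-than-not showing (weight is at least 55).
    (b): 68 (complainant's 31 disregarded) ≥ 55 [met]
    (c): 66 (complainant's 80 disregarded) ≥ 55 [met]
  All elements met. The burden passes to the complainant.
Stage I.3 — burden on complainant; standard: any credible evidence (weight exceeds 23).
    (d): 13 ≤ 23 [not met]
    (e): 5 (licensee's 62 disregarded) ≤ 23 [not met]
  Stage I.3 not carried; the complainant fails its burden.
The licensee prevails on this issue.
— Issue II —
At Stage II.1 the complainant must meet a preponderance (weight is at least 49): on (f) the weight is 41 (the licensee's 42 is given no effect), < 49, so (f) does not meet the standard; on (g) the weight is 39 (the licensee's 3 is given no effect), which does not reach 49, so (g) does not meet the standard.
  The complainant does not carry Stage II.1.
So the licensee prevails on this issue.
Per-issue: Issue I → licensee; Issue II → licensee. The complainant must prevail on at least one issue; overall, the licensee prevails.

licensee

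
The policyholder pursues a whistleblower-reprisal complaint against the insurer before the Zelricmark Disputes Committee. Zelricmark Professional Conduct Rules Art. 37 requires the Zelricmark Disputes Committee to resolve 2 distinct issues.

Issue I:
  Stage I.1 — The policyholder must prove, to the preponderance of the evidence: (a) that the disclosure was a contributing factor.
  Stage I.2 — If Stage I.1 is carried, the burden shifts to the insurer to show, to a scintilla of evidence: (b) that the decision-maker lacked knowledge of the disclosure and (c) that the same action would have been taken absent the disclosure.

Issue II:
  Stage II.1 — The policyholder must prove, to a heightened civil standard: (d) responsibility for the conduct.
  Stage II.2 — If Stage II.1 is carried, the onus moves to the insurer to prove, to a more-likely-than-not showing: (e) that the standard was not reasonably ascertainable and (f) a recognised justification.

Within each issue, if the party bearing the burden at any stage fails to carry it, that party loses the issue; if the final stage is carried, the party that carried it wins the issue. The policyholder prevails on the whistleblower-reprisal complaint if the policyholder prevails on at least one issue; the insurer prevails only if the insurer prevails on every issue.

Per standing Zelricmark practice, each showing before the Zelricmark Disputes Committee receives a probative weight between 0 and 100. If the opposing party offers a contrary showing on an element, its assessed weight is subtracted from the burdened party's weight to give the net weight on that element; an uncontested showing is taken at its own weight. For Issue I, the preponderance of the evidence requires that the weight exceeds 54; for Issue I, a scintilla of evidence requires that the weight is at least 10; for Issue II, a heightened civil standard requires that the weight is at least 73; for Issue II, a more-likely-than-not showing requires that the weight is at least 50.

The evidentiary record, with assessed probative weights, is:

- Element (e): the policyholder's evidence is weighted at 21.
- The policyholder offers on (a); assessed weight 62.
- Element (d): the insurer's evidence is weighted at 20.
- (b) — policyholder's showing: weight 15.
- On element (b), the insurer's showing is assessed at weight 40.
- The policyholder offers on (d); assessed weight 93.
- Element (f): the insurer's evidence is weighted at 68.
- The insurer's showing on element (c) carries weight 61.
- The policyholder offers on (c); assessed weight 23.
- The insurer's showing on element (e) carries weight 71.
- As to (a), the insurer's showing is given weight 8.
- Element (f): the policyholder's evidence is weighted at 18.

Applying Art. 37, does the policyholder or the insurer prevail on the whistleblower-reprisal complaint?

insurer

— Issue I —
Stage I.1 (policyholder, the preponderance of the evidence, weight exceeds 54): (a) net 62−8=54 ≤ 54 — fails.
  Stage I.1 not carried; the policyholder fails its burden.
So the insurer prevails on this issue.
— Issue II —
Stage II.1 — burden on policyholder; standard: a heightened civil standard (weight is at least 73).
    (d): 93 − 20 = 73 ≥ 73 [met]
  The policyholder carries Stage II.1; the insurer now bears the burden.
Stage II.2 — burden on insurer; standard: a more-likely-than-not showing (weight is at least 50).
    (e): 71 − 21 = 50 ≥ 50 [met]
    (f): 68 − 18 = 50 ≥ 50 [met]
  All elements met at the final stage.
With every stage satisfied, the insurer prevails on this issue.
Per-issue: Issue I → insurer; Issue II → insurer. The policyholder must prevail on at least one issue; overall, the insurer prevails.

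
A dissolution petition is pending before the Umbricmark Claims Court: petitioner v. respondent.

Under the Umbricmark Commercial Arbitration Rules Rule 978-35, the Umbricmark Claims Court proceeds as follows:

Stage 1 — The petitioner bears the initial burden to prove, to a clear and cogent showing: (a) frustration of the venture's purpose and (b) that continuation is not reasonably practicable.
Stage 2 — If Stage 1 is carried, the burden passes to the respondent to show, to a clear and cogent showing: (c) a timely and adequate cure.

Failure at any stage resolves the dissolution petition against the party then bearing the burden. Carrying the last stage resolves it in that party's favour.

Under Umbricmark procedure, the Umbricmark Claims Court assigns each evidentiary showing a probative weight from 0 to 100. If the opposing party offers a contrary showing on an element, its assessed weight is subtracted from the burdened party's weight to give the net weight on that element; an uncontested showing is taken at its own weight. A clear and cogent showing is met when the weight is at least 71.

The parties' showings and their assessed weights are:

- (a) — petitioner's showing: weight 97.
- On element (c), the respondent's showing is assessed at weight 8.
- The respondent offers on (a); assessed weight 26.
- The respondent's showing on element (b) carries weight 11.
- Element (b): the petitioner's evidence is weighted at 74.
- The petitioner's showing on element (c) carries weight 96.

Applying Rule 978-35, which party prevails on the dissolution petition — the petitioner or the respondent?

Stage 1 (petitioner, a clear and cogent showing, weight is at least 71): (a) net 97−26=71 ≥ 71 — meets; (b) net 74−11=63 < 71 — fails.
  Not every element is met, so the petitioner fails to carry Stage 1.
The analysis ends at Stage 1; the respondent prevails.

respondent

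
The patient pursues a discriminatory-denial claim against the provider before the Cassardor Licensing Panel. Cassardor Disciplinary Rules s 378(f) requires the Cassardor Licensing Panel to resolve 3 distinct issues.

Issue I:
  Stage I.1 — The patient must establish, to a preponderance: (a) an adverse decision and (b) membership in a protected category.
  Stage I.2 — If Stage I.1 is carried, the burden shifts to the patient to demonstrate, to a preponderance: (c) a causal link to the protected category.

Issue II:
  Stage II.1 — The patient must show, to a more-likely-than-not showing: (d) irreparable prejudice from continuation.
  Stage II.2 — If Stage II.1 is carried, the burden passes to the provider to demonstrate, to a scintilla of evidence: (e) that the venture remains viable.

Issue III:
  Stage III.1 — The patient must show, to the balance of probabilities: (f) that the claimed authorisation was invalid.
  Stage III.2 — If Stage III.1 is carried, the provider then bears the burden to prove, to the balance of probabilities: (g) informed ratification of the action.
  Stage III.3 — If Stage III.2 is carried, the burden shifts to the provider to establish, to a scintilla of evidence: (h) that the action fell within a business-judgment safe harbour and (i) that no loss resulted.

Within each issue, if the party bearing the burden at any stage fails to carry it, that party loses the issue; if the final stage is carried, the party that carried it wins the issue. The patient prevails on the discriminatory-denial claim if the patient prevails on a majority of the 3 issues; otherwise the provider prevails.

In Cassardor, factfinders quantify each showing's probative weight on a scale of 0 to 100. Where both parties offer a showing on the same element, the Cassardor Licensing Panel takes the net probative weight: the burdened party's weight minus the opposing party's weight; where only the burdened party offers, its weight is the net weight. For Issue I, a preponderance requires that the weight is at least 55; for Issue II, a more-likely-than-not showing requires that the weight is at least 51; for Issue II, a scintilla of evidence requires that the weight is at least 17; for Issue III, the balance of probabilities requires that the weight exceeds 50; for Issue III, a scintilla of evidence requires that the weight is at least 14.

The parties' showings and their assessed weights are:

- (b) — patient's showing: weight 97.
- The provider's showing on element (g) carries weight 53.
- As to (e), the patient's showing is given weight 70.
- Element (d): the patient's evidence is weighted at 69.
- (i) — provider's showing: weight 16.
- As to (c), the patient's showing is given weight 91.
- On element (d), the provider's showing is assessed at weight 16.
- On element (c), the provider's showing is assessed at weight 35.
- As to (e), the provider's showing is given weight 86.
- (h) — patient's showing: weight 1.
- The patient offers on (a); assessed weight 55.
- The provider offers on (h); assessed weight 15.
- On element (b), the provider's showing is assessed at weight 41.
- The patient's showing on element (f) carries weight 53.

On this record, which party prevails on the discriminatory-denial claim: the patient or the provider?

— Issue I —
At Stage I.1 the patient must meet a preponderance (weight is at least 55): on (a) the weight is 55, which does reach 55, so (a) meets the standard; on (b) the weight is 97 less the opposing 41 gives net 56, ≥ 55, so (b) meets the standard.
  Stage I.1 is satisfied; the patient continues to bear the burden.
At Stage I.2 the patient must meet a preponderance (weight is at least 55): on (c) the weight is 91 less the opposing 35 gives net 56, which does reach 55, so (c) meets the standard.
  The patient carries the last stage.
With every stage satisfied, the patient prevails on this issue.
— Issue II —
Stage II.1 — burden on patient; standard: a more-likely-than-not showing (weight is at least 51).
    (d): 69 − 16 = 53 ≥ 51 [met]
  Stage II.1 carried; the burden shifts to the provider.
Stage II.2 — burden on provider; standard: a scintilla of evidence (weight is at least 17).
    (e): 86 − 70 = 16 < 17 [not met]
  Stage II.2 not carried; the provider fails its burden.
The patient prevails on this issue.
— Issue III —
Stage III.1 (patient, the balance of probabilities, weight exceeds 50): (f) 53 > 50 — meets.
  The patient carries Stage III.1; the provider now bears the burden.
Stage III.2 (provider, the balance of probabilities, weight exceeds 50): (g) 53 > 50 — meets.
  Stage III.2 is satisfied; the provider continues to bear the burden.
Stage III.3 (provider, a scintilla of evidence, weight is at least 14): (h) net 15−1=14 ≥ 14 — meets; (i) 16 ≥ 14 — meets.
  All elements met at the final stage.
All stages carried — the provider prevails on this issue.
Per-issue: Issue I → patient; Issue II → patient; Issue III → provider. The patient must prevail on a majority of issues; overall, the patient prevails.

patient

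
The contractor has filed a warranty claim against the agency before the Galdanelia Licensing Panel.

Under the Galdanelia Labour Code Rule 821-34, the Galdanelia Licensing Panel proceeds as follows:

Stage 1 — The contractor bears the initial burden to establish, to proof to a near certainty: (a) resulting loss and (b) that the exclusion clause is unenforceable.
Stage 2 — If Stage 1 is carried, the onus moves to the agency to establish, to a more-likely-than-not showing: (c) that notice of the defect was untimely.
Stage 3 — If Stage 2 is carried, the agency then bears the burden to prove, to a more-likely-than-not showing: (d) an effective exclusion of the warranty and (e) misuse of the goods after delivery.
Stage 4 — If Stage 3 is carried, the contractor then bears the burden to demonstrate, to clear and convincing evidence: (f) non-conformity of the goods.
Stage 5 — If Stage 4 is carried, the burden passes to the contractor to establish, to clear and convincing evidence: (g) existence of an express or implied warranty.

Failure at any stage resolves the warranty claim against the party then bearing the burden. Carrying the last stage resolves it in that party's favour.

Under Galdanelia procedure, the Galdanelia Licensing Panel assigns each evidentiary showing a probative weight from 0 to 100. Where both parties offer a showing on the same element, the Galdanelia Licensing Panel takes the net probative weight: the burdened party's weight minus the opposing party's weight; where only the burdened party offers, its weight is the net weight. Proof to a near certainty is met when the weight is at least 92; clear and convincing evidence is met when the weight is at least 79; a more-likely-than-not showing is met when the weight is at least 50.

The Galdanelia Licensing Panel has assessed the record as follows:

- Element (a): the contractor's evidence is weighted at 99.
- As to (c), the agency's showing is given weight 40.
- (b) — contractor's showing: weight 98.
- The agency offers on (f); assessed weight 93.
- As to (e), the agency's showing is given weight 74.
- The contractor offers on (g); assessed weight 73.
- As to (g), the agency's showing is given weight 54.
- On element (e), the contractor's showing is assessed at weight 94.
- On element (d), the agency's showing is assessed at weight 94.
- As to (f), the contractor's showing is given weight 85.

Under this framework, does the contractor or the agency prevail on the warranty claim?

contractor

Stage 1 — burden on contractor; standard: proof to a near certainty (weight is at least 92).
    (a): 99 ≥ 92 [met]
    (b): 98 ≥ 92 [met]
  All elements met. The burden passes to the agency.
Stage 2 — burden on agency; standard: a more-likely-than-not showing (weight is at least 50).
    (c): 40 < 50 [not met]
  Not every element is met, so the agency fails to carry Stage 2.
The analysis ends at Stage 2; the contractor prevails.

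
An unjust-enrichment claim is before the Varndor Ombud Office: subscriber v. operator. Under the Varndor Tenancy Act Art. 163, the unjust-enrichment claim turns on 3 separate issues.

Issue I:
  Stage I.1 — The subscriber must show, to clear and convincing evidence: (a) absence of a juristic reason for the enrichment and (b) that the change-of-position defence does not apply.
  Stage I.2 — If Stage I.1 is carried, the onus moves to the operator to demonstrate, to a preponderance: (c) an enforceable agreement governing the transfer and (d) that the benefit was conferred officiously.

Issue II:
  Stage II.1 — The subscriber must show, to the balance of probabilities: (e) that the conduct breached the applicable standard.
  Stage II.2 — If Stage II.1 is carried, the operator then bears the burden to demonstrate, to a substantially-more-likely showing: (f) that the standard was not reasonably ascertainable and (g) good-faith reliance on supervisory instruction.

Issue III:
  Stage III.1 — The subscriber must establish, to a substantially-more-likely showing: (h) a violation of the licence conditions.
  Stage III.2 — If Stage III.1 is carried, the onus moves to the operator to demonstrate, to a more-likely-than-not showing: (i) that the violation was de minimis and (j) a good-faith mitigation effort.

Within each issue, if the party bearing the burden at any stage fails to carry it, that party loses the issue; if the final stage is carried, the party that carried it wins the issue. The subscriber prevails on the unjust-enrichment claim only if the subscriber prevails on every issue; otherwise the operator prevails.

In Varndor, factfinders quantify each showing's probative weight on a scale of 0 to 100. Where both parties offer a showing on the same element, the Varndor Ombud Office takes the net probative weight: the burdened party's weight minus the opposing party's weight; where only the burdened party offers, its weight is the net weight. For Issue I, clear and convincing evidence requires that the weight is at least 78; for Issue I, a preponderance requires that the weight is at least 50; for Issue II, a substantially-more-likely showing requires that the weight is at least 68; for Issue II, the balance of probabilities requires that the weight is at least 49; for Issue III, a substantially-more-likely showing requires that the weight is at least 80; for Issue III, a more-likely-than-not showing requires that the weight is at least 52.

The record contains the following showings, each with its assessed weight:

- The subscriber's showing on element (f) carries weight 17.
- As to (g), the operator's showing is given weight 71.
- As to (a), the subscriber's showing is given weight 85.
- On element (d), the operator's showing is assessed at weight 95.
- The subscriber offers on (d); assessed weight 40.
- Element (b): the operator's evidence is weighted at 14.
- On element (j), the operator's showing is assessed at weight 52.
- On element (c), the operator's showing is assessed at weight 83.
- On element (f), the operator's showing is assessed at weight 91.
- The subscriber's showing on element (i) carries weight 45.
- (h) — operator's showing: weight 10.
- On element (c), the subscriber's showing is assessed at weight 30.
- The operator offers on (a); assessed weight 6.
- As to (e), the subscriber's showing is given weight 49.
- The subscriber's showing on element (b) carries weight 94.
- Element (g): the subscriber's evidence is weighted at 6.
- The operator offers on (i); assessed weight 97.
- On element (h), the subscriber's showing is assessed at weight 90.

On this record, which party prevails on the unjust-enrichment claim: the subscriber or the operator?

operator

— Issue I —
At Stage I.1 the subscriber must meet clear and convincing evidence (weight is at least 78): on (a) the weight is 85 less the opposing 6 gives net 79, which does reach 78, so (a) meets the standard; on (b) the weight is 94 less the opposing 14 gives net 80, which does reach 78, so (b) meets the standard.
  Stage I.1 is satisfied; the onus moves to the operator.
At Stage I.2 the operator must meet a preponderance (weight is at least 50): on (c) the weight is 83 less the opposing 30 gives net 53, ≥ 50, so (c) meets the standard; on (d) the weight is 95 less the opposing 40 gives net 55, ≥ 50, so (d) meets the standard.
  Stage I.2 carried; the final stage is satisfied.
Every stage carried; the operator prevails on this issue.
— Issue II —
At Stage II.1 the subscriber must meet the balance of probabilities (weight is at least 49): on (e) the weight is 49, which does reach 49, so (e) meets the standard.
  All elements met. The burden passes to the operator.
At Stage II.2 the operator must meet a substantially-more-likely showing (weight is at least 68): on (f) the weight is 91 less the opposing 17 gives net 74, ≥ 68, so (f) meets the standard; on (g) the weight is 71 less the opposing 6 gives net 65, which does not reach 68, so (g) does not meet the standard.
  Stage II.2 not carried; the operator fails its burden.
So the subscriber prevails on this issue.
— Issue III —
Stage III.1 — burden on subscriber; standard: a substantially-more-likely showing (weight is at least 80).
    (h): 90 − 10 = 80 ≥ 80 [met]
  The subscriber carries Stage III.1; the operator now bears the burden.
Stage III.2 — burden on operator; standard: a more-likely-than-not showing (weight is at least 52).
    (i): 97 − 45 = 52 ≥ 52 [met]
    (j): 52 ≥ 52 [met]
  The operator carries the last stage.
All stages carried — the operator prevails on this issue.
Per-issue: Issue I → operator; Issue II → subscriber; Issue III → operator. The subscriber must prevail on every issue; overall, the operator prevails.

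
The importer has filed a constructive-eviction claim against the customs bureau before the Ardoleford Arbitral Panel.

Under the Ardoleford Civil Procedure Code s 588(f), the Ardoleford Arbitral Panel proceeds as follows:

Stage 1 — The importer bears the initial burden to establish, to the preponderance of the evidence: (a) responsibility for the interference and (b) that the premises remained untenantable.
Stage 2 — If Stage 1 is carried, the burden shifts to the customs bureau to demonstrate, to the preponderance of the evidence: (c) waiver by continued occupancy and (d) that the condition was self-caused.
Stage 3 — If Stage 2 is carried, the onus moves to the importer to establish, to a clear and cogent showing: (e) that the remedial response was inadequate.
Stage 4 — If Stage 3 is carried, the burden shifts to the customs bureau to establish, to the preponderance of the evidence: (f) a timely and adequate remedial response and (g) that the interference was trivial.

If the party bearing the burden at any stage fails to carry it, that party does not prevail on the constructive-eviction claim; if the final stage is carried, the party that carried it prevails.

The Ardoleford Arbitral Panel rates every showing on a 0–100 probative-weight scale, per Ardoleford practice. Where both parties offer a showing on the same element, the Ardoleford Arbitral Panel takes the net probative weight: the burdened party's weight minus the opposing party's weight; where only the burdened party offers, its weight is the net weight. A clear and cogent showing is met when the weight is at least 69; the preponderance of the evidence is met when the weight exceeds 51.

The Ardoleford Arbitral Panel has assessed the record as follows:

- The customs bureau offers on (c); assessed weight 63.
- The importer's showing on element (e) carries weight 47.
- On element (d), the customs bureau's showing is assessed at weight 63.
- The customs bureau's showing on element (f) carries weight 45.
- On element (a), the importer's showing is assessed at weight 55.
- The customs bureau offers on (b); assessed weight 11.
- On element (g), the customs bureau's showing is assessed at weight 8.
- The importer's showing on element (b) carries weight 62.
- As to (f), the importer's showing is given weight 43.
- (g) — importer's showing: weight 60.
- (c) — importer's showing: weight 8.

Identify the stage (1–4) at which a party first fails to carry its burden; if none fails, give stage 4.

stage 1

Stage 1 (importer, the preponderance of the evidence, weight exceeds 51): (a) 55 > 51 — meets; (b) net 62−11=51 ≤ 51 — fails.
  Not every element is met, so the importer fails to carry Stage 1.
The analysis ends at Stage 1; the customs bureau prevails.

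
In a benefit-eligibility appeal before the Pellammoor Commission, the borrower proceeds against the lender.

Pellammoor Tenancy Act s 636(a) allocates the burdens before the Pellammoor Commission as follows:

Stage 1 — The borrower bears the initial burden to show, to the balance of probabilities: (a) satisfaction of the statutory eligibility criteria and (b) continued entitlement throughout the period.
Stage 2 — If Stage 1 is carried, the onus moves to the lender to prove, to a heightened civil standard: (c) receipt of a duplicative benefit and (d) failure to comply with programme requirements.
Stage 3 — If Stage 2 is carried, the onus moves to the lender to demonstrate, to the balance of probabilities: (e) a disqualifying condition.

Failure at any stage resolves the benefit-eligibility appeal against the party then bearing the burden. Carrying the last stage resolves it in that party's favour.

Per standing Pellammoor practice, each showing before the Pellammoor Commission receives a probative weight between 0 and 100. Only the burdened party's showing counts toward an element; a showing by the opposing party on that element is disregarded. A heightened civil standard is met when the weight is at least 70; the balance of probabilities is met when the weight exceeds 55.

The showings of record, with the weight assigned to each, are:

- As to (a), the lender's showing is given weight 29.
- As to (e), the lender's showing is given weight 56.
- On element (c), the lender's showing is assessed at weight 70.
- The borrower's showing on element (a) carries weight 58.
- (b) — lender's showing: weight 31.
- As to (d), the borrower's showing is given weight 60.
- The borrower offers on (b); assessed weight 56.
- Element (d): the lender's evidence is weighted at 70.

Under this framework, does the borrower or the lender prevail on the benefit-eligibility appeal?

At Stage 1 the borrower must meet the balance of probabilities (weight exceeds 55): on (a) the weight is 58 (the lender's 29 is given no effect), > 55, so (a) meets the standard; on (b) the weight is 56 (the lender's 31 is given no effect), > 55, so (b) meets the standard.
  All elements met. The burden passes to the lender.
At Stage 2 the lender must meet a heightened civil standard (weight is at least 70): on (c) the weight is 70, which does reach 70, so (c) meets the standard; on (d) the weight is 70 (the borrower's 60 is given no effect), which does reach 70, so (d) meets the standard.
  Stage 2 carried; the burden remains with the lender.
At Stage 3 the lender must meet the balance of probabilities (weight exceeds 55): on (e) the weight is 56, which does exceed 55, so (e) meets the standard.
  Stage 3 carried; the final stage is satisfied.
With every stage satisfied, the lender prevails.

lender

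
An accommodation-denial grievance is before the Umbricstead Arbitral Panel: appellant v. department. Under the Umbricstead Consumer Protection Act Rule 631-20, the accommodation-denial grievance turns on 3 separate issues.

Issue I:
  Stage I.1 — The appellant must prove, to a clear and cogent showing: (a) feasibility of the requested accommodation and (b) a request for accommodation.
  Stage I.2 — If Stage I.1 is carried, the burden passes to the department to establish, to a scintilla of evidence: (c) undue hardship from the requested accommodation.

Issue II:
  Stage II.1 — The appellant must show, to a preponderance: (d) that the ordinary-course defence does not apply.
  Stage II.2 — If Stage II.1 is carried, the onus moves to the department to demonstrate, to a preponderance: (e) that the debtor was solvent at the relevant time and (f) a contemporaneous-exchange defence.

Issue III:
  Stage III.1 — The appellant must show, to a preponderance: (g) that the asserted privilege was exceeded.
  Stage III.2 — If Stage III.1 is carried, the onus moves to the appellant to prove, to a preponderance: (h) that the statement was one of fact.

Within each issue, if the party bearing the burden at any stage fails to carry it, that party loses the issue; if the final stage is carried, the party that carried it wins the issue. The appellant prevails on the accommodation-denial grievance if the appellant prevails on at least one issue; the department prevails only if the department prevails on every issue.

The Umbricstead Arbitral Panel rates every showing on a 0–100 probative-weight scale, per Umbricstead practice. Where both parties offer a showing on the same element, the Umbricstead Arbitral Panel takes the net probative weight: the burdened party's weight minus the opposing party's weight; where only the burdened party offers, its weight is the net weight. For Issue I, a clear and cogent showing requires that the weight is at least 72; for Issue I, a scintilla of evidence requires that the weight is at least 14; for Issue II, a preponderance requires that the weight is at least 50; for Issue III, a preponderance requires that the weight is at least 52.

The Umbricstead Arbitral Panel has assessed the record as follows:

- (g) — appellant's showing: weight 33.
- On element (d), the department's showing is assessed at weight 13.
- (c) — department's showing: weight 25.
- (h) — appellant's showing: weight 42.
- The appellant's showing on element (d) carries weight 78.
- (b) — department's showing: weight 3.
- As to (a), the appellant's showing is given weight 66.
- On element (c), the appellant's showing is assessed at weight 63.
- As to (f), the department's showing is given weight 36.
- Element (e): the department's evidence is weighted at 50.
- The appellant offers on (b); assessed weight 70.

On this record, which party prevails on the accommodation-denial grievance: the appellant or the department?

appellant

— Issue I —
Stage I.1 — burden on appellant; standard: a clear and cogent showing (weight is at least 72).
    (a): 66 < 72 [not met]
    (b): 70 − 3 = 67 < 72 [not met]
  Not every element is met, so the appellant fails to carry Stage I.1.
The department prevails on this issue.
— Issue II —
Stage II.1 (appellant, a preponderance, weight is at least 50): (d) net 78−13=65 ≥ 50 — meets.
  The appellant carries Stage II.1; the department now bears the burden.
Stage II.2 (department, a preponderance, weight is at least 50): (e) 50 ≥ 50 — meets; (f) 36 < 50 — fails.
  Stage II.2 not carried; the department fails its burden.
The appellant prevails on this issue.
— Issue III —
At Stage III.1 the appellant must meet a preponderance (weight is at least 52): on (g) the weight is 33, which does not reach 52, so (g) does not meet the standard.
  The appellant does not carry Stage III.1.
The analysis ends at Stage III.1; the department prevails on this issue.
Per-issue: Issue I → department; Issue II → appellant; Issue III → department. The appellant must prevail on at least one issue; overall, the appellant prevails.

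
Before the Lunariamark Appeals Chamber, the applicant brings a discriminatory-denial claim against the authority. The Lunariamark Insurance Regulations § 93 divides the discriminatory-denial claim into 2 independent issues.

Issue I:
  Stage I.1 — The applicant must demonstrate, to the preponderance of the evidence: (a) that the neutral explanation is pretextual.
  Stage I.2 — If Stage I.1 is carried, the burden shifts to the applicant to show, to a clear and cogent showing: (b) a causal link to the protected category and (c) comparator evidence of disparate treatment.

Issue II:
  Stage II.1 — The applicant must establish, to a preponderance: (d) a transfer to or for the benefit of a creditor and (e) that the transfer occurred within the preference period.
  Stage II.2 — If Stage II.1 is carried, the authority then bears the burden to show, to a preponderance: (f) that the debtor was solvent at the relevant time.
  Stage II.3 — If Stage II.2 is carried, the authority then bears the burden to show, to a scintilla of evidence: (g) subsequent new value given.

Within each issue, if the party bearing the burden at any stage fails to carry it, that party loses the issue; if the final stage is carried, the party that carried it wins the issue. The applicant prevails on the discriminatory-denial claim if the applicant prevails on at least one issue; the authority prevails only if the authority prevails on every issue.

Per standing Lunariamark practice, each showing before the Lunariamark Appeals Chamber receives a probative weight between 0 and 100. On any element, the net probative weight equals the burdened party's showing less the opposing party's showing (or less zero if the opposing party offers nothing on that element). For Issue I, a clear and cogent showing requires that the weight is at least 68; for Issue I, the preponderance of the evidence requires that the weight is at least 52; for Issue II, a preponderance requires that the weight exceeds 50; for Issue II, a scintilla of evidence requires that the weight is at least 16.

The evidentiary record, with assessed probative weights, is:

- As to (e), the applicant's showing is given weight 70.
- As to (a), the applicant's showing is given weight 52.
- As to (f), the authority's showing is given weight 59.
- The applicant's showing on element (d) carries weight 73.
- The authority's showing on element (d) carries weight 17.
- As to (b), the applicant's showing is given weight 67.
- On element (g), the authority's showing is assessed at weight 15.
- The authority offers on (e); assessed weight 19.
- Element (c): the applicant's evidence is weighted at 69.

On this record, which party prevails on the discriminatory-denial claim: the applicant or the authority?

applicant

— Issue I —
Stage I.1 (applicant, the preponderance of the evidence, weight is at least 52): (a) 52 ≥ 52 — meets.
  Stage I.1 is satisfied; the applicant continues to bear the burden.
Stage I.2 (applicant, a clear and cogent showing, weight is at least 68): (b) 67 < 68 — fails; (c) 69 ≥ 68 — meets.
  Stage I.2 not carried; the applicant fails its burden.
So the authority prevails on this issue.
— Issue II —
Stage II.1 — burden on applicant; standard: a preponderance (weight exceeds 50).
    (d): 73 − 17 = 56 > 50 [met]
    (e): 70 − 19 = 51 > 50 [met]
  Stage II.1 is satisfied; the onus moves to the authority.
Stage II.2 — burden on authority; standard: a preponderance (weight exceeds 50).
    (f): 59 > 50 [met]
  Stage II.2 is satisfied; the authority continues to bear the burden.
Stage II.3 — burden on authority; standard: a scintilla of evidence (weight is at least 16).
    (g): 15 < 16 [not met]
  Not every element is met, so the authority fails to carry Stage II.3.
The analysis ends at Stage II.3; the applicant prevails on this issue.
Per-issue: Issue I → authority; Issue II → applicant. The applicant must prevail on at least one issue; overall, the applicant prevails.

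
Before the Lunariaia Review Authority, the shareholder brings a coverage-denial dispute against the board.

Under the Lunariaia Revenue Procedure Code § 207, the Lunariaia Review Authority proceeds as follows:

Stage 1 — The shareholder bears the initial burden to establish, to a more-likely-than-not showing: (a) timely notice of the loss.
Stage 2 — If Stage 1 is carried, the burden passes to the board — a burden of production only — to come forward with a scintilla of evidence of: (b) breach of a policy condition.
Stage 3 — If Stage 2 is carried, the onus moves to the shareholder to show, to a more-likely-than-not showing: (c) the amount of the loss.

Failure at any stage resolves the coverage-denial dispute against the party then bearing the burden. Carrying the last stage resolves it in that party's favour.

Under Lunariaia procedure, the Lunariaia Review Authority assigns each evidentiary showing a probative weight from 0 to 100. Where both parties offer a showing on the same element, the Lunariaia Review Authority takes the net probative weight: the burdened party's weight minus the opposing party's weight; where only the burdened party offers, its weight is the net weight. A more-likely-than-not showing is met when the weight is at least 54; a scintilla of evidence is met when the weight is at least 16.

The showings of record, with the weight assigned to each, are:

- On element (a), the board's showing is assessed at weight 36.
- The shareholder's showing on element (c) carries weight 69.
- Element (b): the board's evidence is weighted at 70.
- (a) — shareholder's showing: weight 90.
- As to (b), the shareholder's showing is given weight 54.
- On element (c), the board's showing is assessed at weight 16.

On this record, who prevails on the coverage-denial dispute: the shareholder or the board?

Stage 1 (shareholder, a more-likely-than-not showing, weight is at least 54): (a) net 90−36=54 ≥ 54 — meets.
  All elements met. The burden passes to the board.
Stage 2 (board, a scintilla of evidence, weight is at least 16): (b) net 70−54=16 ≥ 16 — meets.
  Stage 2 carried; the burden shifts to the shareholder.
Stage 3 (shareholder, a more-likely-than-not showing, weight is at least 54): (c) net 69−16=53 < 54 — fails.
  Not every element is met, so the shareholder fails to carry Stage 3.
So the board prevails.

board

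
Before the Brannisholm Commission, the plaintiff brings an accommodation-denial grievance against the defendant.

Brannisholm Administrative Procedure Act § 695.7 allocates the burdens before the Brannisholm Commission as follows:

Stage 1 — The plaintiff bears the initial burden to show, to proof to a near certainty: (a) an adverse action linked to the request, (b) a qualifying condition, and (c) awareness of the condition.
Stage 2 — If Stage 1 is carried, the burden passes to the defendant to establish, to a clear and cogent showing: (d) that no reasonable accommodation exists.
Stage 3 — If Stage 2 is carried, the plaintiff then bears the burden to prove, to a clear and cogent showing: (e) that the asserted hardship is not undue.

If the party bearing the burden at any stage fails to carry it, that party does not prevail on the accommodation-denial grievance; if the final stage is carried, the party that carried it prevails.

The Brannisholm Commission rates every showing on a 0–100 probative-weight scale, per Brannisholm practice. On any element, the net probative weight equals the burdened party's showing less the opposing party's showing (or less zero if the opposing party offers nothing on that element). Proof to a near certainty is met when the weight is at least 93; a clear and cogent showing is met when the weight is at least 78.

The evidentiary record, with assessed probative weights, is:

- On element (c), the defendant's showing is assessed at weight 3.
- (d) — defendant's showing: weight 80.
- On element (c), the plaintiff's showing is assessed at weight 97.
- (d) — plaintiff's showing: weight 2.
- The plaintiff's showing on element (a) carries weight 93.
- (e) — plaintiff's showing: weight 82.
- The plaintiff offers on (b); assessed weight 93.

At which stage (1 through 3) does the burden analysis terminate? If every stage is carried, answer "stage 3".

stage 3

Stage 1 — burden on plaintiff; standard: proof to a near certainty (weight is at least 93).
    (a): 93 ≥ 93 [met]
    (b): 93 ≥ 93 [met]
    (c): 97 − 3 = 94 ≥ 93 [met]
  All elements met. The burden passes to the defendant.
Stage 2 — burden on defendant; standard: a clear and cogent showing (weight is at least 78).
    (d): 80 − 2 = 78 ≥ 78 [met]
  The defendant carries Stage 2; the plaintiff now bears the burden.
Stage 3 — burden on plaintiff; standard: a clear and cogent showing (weight is at least 78).
    (e): 82 ≥ 78 [met]
  Stage 3 carried; the final stage is satisfied.
All stages carried — the plaintiff prevails.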